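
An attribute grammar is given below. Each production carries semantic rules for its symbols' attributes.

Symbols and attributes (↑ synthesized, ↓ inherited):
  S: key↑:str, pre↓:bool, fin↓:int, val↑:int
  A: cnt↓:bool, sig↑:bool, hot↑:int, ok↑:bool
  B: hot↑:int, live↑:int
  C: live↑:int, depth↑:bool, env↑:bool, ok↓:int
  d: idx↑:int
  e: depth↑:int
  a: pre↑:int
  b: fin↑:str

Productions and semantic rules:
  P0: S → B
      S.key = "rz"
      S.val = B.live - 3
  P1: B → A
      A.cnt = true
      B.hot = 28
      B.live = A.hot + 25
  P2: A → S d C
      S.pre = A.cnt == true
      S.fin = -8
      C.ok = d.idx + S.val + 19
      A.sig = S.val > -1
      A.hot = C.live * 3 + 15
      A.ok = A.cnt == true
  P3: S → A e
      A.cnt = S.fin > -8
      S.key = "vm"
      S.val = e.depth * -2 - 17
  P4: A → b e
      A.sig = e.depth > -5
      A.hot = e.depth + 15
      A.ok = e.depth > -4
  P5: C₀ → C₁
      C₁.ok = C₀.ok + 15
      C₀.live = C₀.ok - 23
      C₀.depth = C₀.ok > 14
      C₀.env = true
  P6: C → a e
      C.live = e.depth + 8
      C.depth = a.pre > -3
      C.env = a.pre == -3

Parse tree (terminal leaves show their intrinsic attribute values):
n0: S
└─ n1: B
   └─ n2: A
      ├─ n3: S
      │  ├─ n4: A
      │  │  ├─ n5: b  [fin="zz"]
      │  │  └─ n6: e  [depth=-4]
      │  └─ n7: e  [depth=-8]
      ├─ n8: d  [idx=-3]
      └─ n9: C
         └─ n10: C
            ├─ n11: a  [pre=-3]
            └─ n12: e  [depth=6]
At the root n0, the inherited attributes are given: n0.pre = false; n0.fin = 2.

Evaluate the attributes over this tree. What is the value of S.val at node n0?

13

1. n0.pre = false  [given at root]
2. n0.fin = 2  [given at root]
3. n2.cnt = true  [true]
4. n3.pre = true  [A.cnt == true]
5. n3.fin = -8  [-8]
6. n4.cnt = false  [S.fin > -8]
7. n5.fin = "zz"  [terminal]
8. n6.depth = -4  [terminal]
9. n4.sig = true  [e.depth > -5]
10. n4.hot = 11  [e.depth + 15]
11. n4.ok = false  [e.depth > -4]
12. n7.depth = -8  [terminal]
13. n3.key = "vm"  ["vm"]
14. n3.val = -1  [e.depth * -2 - 17]
15. n8.idx = -3  [terminal]
16. n9.ok = 15  [d.idx + S.val + 19]
17. n10.ok = 30  [C₀.ok + 15]
18. n11.pre = -3  [terminal]
19. n12.depth = 6  [terminal]
20. n10.live = 14  [e.depth + 8]
21. n10.depth = false  [a.pre > -3]
22. n10.env = true  [a.pre == -3]
23. n9.live = -8  [C₀.ok - 23]
24. n9.depth = true  [C₀.ok > 14]
25. n9.env = true  [true]
26. n2.sig = false  [S.val > -1]
27. n2.hot = -9  [C.live * 3 + 15]
28. n2.ok = true  [A.cnt == true]
29. n1.hot = 28  [28]
30. n1.live = 16  [A.hot + 25]
31. n0.key = "rz"  ["rz"]
32. n0.val = 13  [B.live - 3]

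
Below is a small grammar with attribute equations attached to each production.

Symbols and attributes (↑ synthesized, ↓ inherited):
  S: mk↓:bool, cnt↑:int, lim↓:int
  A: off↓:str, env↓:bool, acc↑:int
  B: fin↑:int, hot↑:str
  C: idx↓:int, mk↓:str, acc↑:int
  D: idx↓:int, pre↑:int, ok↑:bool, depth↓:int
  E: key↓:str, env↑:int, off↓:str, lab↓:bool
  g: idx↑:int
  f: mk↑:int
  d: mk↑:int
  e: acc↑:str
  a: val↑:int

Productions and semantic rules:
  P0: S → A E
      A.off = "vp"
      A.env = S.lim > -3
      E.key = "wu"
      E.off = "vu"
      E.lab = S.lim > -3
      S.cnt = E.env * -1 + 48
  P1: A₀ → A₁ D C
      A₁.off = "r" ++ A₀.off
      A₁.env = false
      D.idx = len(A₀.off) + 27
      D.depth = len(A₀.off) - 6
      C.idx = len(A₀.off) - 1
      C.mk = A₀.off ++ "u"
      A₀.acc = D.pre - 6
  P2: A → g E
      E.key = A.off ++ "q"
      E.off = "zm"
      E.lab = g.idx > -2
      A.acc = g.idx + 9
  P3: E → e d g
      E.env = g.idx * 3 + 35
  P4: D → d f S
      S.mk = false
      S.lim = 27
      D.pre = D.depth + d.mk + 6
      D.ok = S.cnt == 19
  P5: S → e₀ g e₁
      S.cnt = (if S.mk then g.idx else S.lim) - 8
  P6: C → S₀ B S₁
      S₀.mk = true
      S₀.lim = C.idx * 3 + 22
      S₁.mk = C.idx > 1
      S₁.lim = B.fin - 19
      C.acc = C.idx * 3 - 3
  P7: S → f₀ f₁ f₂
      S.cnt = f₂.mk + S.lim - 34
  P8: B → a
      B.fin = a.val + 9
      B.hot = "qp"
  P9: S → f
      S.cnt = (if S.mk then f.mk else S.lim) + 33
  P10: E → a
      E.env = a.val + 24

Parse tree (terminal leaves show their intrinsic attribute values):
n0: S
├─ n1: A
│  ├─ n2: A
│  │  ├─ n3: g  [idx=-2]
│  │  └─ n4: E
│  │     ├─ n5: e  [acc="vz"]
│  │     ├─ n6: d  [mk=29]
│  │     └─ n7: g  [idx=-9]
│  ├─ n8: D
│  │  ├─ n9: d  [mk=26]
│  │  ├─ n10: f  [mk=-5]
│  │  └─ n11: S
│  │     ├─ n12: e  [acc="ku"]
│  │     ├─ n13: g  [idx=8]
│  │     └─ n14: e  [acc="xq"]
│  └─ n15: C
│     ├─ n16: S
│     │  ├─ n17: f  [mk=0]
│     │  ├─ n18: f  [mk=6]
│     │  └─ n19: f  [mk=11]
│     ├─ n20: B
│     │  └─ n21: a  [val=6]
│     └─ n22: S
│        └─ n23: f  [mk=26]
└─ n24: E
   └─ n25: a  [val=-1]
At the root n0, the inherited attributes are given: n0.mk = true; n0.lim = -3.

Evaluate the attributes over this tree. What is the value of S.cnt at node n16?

2

1. n0.mk = true  [given at root]
2. n0.lim = -3  [given at root]
3. n1.off = "vp"  ["vp"]
4. n1.env = false  [S.lim > -3]
5. n2.off = "rvp"  ["r" ++ A₀.off]
6. n2.env = false  [false]
7. n3.idx = -2  [terminal]
8. n4.key = "rvpq"  [A.off ++ "q"]
9. n4.off = "zm"  ["zm"]
10. n4.lab = false  [g.idx > -2]
11. n5.acc = "vz"  [terminal]
12. n6.mk = 29  [terminal]
13. n7.idx = -9  [terminal]
14. n4.env = 8  [g.idx * 3 + 35]
15. n2.acc = 7  [g.idx + 9]
16. n8.idx = 29  [len(A₀.off) + 27]
17. n8.depth = -4  [len(A₀.off) - 6]
18. n9.mk = 26  [terminal]
19. n10.mk = -5  [terminal]
20. n11.mk = false  [false]
21. n11.lim = 27  [27]
22. n12.acc = "ku"  [terminal]
23. n13.idx = 8  [terminal]
24. n14.acc = "xq"  [terminal]
25. n11.cnt = 19  [(if S.mk then g.idx else S.lim) - 8]
26. n8.pre = 28  [D.depth + d.mk + 6]
27. n8.ok = true  [S.cnt == 19]
28. n15.idx = 1  [len(A₀.off) - 1]
29. n15.mk = "vpu"  [A₀.off ++ "u"]
30. n16.mk = true  [true]
31. n16.lim = 25  [C.idx * 3 + 22]
32. n17.mk = 0  [terminal]
33. n18.mk = 6  [terminal]
34. n19.mk = 11  [terminal]
35. n16.cnt = 2  [f₂.mk + S.lim - 34]
36. n21.val = 6  [terminal]
37. n20.fin = 15  [a.val + 9]
38. n20.hot = "qp"  ["qp"]
39. n22.mk = false  [C.idx > 1]
40. n22.lim = -4  [B.fin - 19]
41. n23.mk = 26  [terminal]
42. n22.cnt = 29  [(if S.mk then f.mk else S.lim) + 33]
43. n15.acc = 0  [C.idx * 3 - 3]
44. n1.acc = 22  [D.pre - 6]
45. n24.key = "wu"  ["wu"]
46. n24.off = "vu"  ["vu"]
47. n24.lab = false  [S.lim > -3]
48. n25.val = -1  [terminal]
49. n24.env = 23  [a.val + 24]
50. n0.cnt = 25  [E.env * -1 + 48]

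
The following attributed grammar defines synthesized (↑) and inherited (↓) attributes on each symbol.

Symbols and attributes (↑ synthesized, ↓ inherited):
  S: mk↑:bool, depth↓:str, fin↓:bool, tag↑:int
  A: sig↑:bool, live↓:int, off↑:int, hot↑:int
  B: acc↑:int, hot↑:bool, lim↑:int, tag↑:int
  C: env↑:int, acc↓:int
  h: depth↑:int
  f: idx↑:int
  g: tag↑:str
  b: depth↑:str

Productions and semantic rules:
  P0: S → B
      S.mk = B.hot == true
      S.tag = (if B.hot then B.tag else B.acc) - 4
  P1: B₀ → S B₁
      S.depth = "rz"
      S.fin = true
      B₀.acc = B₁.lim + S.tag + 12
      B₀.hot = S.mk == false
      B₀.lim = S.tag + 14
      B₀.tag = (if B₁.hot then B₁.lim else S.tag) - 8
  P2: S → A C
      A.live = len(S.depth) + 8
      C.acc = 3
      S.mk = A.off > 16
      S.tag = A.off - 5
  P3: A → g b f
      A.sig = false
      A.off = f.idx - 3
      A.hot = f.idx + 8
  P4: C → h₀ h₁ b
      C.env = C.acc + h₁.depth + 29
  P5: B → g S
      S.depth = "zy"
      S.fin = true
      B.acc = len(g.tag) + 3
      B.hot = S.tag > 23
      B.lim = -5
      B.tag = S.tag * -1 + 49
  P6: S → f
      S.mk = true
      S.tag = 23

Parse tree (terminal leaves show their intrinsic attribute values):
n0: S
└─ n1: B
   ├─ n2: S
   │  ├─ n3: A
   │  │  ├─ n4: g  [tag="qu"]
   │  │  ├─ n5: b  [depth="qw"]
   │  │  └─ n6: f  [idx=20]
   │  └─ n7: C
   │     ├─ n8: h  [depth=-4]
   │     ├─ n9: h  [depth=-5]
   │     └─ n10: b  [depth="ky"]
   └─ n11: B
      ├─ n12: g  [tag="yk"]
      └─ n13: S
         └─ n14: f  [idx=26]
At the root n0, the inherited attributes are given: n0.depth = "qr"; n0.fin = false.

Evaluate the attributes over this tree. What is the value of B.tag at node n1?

1. n0.depth = "qr"  [given at root]
2. n0.fin = false  [given at root]
3. n2.depth = "rz"  ["rz"]
4. n2.fin = true  [true]
5. n3.live = 10  [len(S.depth) + 8]
6. n4.tag = "qu"  [terminal]
7. n5.depth = "qw"  [terminal]
8. n6.idx = 20  [terminal]
9. n3.sig = false  [false]
10. n3.off = 17  [f.idx - 3]
11. n3.hot = 28  [f.idx + 8]
12. n7.acc = 3  [3]
13. n8.depth = -4  [terminal]
14. n9.depth = -5  [terminal]
15. n10.depth = "ky"  [terminal]
16. n7.env = 27  [C.acc + h₁.depth + 29]
17. n2.mk = true  [A.off > 16]
18. n2.tag = 12  [A.off - 5]
19. n12.tag = "yk"  [terminal]
20. n13.depth = "zy"  ["zy"]
21. n13.fin = true  [true]
22. n14.idx = 26  [terminal]
23. n13.mk = true  [true]
24. n13.tag = 23  [23]
25. n11.acc = 5  [len(g.tag) + 3]
26. n11.hot = false  [S.tag > 23]
27. n11.lim = -5  [-5]
28. n11.tag = 26  [S.tag * -1 + 49]
29. n1.acc = 19  [B₁.lim + S.tag + 12]
30. n1.hot = false  [S.mk == false]
31. n1.lim = 26  [S.tag + 14]
32. n1.tag = 4  [(if B₁.hot then B₁.lim else S.tag) - 8]
33. n0.mk = false  [B.hot == true]
34. n0.tag = 15  [(if B.hot then B.tag else B.acc) - 4]

4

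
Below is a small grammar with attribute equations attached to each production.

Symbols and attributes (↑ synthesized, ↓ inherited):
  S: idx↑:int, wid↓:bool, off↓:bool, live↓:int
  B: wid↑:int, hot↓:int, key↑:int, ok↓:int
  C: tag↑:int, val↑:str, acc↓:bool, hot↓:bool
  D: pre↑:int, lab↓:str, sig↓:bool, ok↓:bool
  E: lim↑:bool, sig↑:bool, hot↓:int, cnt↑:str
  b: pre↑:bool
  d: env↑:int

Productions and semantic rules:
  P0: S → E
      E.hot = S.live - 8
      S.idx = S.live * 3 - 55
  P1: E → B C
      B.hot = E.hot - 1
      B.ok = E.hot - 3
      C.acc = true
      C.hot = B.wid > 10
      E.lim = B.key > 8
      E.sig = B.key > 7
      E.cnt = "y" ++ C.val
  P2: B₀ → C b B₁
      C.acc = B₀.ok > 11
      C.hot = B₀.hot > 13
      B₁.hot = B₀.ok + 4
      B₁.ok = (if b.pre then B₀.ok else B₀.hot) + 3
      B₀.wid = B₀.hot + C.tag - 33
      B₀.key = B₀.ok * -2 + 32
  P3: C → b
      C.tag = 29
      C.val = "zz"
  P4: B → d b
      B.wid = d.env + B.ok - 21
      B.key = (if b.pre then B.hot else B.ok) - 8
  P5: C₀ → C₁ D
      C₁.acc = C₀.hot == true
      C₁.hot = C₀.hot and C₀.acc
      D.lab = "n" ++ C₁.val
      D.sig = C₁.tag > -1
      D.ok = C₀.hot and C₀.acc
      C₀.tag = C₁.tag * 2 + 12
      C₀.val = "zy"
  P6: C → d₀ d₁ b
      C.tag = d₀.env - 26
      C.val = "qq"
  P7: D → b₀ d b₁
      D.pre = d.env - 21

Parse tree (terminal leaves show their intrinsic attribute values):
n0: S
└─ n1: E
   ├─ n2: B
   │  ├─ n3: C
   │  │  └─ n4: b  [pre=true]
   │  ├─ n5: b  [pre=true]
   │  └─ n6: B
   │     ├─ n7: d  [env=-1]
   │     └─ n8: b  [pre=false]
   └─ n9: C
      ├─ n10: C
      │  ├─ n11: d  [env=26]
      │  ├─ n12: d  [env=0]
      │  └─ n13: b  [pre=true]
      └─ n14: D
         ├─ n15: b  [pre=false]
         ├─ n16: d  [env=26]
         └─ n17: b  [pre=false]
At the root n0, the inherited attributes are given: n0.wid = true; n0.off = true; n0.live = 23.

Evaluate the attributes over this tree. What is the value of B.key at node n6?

7

1. n0.wid = true  [given at root]
2. n0.off = true  [given at root]
3. n0.live = 23  [given at root]
4. n1.hot = 15  [S.live - 8]
5. n2.hot = 14  [E.hot - 1]
6. n2.ok = 12  [E.hot - 3]
7. n3.acc = true  [B₀.ok > 11]
8. n3.hot = true  [B₀.hot > 13]
9. n4.pre = true  [terminal]
10. n3.tag = 29  [29]
11. n3.val = "zz"  ["zz"]
12. n5.pre = true  [terminal]
13. n6.hot = 16  [B₀.ok + 4]
14. n6.ok = 15  [(if b.pre then B₀.ok else B₀.hot) + 3]
15. n7.env = -1  [terminal]
16. n8.pre = false  [terminal]
17. n6.wid = -7  [d.env + B.ok - 21]
18. n6.key = 7  [(if b.pre then B.hot else B.ok) - 8]
19. n2.wid = 10  [B₀.hot + C.tag - 33]
20. n2.key = 8  [B₀.ok * -2 + 32]
21. n9.acc = true  [true]
22. n9.hot = false  [B.wid > 10]
23. n10.acc = false  [C₀.hot == true]
24. n10.hot = false  [C₀.hot and C₀.acc]
25. n11.env = 26  [terminal]
26. n12.env = 0  [terminal]
27. n13.pre = true  [terminal]
28. n10.tag = 0  [d₀.env - 26]
29. n10.val = "qq"  ["qq"]
30. n14.lab = "nqq"  ["n" ++ C₁.val]
31. n14.sig = true  [C₁.tag > -1]
32. n14.ok = false  [C₀.hot and C₀.acc]
33. n15.pre = false  [terminal]
34. n16.env = 26  [terminal]
35. n17.pre = false  [terminal]
36. n14.pre = 5  [d.env - 21]
37. n9.tag = 12  [C₁.tag * 2 + 12]
38. n9.val = "zy"  ["zy"]
39. n1.lim = false  [B.key > 8]
40. n1.sig = true  [B.key > 7]
41. n1.cnt = "yzy"  ["y" ++ C.val]
42. n0.idx = 14  [S.live * 3 - 55]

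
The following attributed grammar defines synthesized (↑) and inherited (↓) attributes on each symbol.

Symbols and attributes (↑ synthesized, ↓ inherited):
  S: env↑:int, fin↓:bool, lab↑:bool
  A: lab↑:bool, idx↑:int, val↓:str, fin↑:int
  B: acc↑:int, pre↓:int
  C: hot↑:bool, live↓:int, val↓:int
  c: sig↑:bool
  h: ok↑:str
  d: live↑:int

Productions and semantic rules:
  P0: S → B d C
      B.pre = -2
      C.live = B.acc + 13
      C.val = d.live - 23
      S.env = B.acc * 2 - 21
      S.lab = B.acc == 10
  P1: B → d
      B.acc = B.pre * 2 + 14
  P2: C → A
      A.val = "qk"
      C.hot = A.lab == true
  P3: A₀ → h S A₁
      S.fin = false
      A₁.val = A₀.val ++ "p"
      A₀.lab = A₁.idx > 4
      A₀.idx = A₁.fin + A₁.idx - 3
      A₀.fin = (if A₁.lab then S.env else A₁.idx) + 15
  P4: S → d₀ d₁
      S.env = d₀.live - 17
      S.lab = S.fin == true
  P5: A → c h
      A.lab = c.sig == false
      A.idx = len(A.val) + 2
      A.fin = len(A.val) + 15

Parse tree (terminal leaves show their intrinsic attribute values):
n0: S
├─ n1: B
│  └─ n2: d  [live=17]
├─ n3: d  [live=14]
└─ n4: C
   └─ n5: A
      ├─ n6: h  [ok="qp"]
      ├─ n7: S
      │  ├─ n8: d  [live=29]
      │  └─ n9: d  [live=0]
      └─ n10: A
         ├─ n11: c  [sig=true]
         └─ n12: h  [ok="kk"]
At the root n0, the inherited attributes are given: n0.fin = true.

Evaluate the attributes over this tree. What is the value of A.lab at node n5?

1. n0.fin = true  [given at root]
2. n1.pre = -2  [-2]
3. n2.live = 17  [terminal]
4. n1.acc = 10  [B.pre * 2 + 14]
5. n3.live = 14  [terminal]
6. n4.live = 23  [B.acc + 13]
7. n4.val = -9  [d.live - 23]
8. n5.val = "qk"  ["qk"]
9. n6.ok = "qp"  [terminal]
10. n7.fin = false  [false]
11. n8.live = 29  [terminal]
12. n9.live = 0  [terminal]
13. n7.env = 12  [d₀.live - 17]
14. n7.lab = false  [S.fin == true]
15. n10.val = "qkp"  [A₀.val ++ "p"]
16. n11.sig = true  [terminal]
17. n12.ok = "kk"  [terminal]
18. n10.lab = false  [c.sig == false]
19. n10.idx = 5  [len(A.val) + 2]
20. n10.fin = 18  [len(A.val) + 15]
21. n5.lab = true  [A₁.idx > 4]
22. n5.idx = 20  [A₁.fin + A₁.idx - 3]
23. n5.fin = 20  [(if A₁.lab then S.env else A₁.idx) + 15]
24. n4.hot = true  [A.lab == true]
25. n0.env = -1  [B.acc * 2 - 21]
26. n0.lab = true  [B.acc == 10]

true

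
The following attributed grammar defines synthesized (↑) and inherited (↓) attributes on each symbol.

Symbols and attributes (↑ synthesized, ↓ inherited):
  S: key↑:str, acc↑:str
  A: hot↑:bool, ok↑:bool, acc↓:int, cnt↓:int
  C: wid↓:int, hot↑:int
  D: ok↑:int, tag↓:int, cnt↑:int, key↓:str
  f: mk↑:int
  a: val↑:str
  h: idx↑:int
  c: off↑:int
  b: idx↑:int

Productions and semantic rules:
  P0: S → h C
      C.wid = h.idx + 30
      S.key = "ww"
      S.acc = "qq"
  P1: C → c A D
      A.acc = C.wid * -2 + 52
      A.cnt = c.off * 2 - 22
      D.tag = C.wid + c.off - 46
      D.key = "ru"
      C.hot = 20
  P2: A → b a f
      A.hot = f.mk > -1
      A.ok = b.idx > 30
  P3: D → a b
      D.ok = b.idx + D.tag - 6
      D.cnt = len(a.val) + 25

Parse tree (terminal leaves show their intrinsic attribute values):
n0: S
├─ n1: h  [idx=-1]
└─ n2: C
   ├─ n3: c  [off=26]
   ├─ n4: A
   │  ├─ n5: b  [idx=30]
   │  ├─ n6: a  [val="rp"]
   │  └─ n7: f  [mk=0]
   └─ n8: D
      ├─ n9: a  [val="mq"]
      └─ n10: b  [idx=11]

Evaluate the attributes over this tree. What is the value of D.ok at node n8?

1. n1.idx = -1  [terminal]
2. n2.wid = 29  [h.idx + 30]
3. n3.off = 26  [terminal]
4. n4.acc = -6  [C.wid * -2 + 52]
5. n4.cnt = 30  [c.off * 2 - 22]
6. n5.idx = 30  [terminal]
7. n6.val = "rp"  [terminal]
8. n7.mk = 0  [terminal]
9. n4.hot = true  [f.mk > -1]
10. n4.ok = false  [b.idx > 30]
11. n8.tag = 9  [C.wid + c.off - 46]
12. n8.key = "ru"  ["ru"]
13. n9.val = "mq"  [terminal]
14. n10.idx = 11  [terminal]
15. n8.ok = 14  [b.idx + D.tag - 6]
16. n8.cnt = 27  [len(a.val) + 25]
17. n2.hot = 20  [20]
18. n0.key = "ww"  ["ww"]
19. n0.acc = "qq"  ["qq"]

14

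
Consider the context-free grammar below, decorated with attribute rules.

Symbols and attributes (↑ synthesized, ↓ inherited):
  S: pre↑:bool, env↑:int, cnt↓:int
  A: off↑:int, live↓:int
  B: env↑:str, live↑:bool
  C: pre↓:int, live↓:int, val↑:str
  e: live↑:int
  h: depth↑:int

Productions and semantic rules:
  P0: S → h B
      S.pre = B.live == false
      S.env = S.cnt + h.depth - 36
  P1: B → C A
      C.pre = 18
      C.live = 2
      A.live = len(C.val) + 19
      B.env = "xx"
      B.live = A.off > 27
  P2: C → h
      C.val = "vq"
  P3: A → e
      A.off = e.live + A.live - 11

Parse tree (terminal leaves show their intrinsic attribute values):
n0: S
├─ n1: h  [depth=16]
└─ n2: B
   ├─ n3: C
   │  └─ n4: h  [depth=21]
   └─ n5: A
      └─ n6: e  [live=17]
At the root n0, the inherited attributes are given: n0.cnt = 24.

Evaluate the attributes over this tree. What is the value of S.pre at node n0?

true

1. n0.cnt = 24  [given at root]
2. n1.depth = 16  [terminal]
3. n3.pre = 18  [18]
4. n3.live = 2  [2]
5. n4.depth = 21  [terminal]
6. n3.val = "vq"  ["vq"]
7. n5.live = 21  [len(C.val) + 19]
8. n6.live = 17  [terminal]
9. n5.off = 27  [e.live + A.live - 11]
10. n2.env = "xx"  ["xx"]
11. n2.live = false  [A.off > 27]
12. n0.pre = true  [B.live == false]
13. n0.env = 4  [S.cnt + h.depth - 36]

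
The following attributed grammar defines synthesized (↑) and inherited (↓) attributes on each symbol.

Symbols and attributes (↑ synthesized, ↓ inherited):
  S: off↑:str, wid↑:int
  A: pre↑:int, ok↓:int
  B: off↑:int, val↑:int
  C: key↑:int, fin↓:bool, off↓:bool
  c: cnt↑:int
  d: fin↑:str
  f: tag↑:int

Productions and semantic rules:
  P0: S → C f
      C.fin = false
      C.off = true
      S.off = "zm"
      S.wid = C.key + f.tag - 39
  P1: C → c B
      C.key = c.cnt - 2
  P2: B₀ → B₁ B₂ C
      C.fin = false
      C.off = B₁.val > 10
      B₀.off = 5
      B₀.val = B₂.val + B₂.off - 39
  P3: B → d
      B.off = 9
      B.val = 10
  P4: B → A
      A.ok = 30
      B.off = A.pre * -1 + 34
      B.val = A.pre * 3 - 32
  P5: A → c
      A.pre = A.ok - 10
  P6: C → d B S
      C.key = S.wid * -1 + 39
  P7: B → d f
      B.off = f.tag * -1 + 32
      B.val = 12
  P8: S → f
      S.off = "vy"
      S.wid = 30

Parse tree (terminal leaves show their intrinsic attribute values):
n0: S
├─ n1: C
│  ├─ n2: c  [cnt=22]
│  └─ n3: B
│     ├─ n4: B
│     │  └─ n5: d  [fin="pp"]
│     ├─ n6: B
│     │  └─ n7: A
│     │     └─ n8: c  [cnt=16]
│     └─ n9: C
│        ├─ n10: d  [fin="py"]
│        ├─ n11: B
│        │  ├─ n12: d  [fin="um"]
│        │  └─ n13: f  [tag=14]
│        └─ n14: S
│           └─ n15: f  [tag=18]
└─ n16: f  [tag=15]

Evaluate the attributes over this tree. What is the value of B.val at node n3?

3

1. n1.fin = false  [false]
2. n1.off = true  [true]
3. n2.cnt = 22  [terminal]
4. n5.fin = "pp"  [terminal]
5. n4.off = 9  [9]
6. n4.val = 10  [10]
7. n7.ok = 30  [30]
8. n8.cnt = 16  [terminal]
9. n7.pre = 20  [A.ok - 10]
10. n6.off = 14  [A.pre * -1 + 34]
11. n6.val = 28  [A.pre * 3 - 32]
12. n9.fin = false  [false]
13. n9.off = false  [B₁.val > 10]
14. n10.fin = "py"  [terminal]
15. n12.fin = "um"  [terminal]
16. n13.tag = 14  [terminal]
17. n11.off = 18  [f.tag * -1 + 32]
18. n11.val = 12  [12]
19. n15.tag = 18  [terminal]
20. n14.off = "vy"  ["vy"]
21. n14.wid = 30  [30]
22. n9.key = 9  [S.wid * -1 + 39]
23. n3.off = 5  [5]
24. n3.val = 3  [B₂.val + B₂.off - 39]
25. n1.key = 20  [c.cnt - 2]
26. n16.tag = 15  [terminal]
27. n0.off = "zm"  ["zm"]
28. n0.wid = -4  [C.key + f.tag - 39]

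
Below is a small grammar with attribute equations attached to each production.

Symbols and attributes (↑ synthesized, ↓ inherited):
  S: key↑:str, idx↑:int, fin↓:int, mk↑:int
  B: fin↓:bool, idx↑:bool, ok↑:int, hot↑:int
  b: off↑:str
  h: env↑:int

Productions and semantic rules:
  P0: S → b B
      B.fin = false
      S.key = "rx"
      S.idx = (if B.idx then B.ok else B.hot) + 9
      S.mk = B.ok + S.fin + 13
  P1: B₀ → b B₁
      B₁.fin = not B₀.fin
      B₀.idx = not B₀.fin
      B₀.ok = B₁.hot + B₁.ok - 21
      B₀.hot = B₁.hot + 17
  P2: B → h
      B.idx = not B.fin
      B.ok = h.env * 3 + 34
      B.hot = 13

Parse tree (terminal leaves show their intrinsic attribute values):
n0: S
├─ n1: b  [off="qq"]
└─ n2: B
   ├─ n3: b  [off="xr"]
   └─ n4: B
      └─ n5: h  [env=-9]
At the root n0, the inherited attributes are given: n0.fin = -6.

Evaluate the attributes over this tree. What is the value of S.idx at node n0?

8

1. n0.fin = -6  [given at root]
2. n1.off = "qq"  [terminal]
3. n2.fin = false  [false]
4. n3.off = "xr"  [terminal]
5. n4.fin = true  [not B₀.fin]
6. n5.env = -9  [terminal]
7. n4.idx = false  [not B.fin]
8. n4.ok = 7  [h.env * 3 + 34]
9. n4.hot = 13  [13]
10. n2.idx = true  [not B₀.fin]
11. n2.ok = -1  [B₁.hot + B₁.ok - 21]
12. n2.hot = 30  [B₁.hot + 17]
13. n0.key = "rx"  ["rx"]
14. n0.idx = 8  [(if B.idx then B.ok else B.hot) + 9]
15. n0.mk = 6  [B.ok + S.fin + 13]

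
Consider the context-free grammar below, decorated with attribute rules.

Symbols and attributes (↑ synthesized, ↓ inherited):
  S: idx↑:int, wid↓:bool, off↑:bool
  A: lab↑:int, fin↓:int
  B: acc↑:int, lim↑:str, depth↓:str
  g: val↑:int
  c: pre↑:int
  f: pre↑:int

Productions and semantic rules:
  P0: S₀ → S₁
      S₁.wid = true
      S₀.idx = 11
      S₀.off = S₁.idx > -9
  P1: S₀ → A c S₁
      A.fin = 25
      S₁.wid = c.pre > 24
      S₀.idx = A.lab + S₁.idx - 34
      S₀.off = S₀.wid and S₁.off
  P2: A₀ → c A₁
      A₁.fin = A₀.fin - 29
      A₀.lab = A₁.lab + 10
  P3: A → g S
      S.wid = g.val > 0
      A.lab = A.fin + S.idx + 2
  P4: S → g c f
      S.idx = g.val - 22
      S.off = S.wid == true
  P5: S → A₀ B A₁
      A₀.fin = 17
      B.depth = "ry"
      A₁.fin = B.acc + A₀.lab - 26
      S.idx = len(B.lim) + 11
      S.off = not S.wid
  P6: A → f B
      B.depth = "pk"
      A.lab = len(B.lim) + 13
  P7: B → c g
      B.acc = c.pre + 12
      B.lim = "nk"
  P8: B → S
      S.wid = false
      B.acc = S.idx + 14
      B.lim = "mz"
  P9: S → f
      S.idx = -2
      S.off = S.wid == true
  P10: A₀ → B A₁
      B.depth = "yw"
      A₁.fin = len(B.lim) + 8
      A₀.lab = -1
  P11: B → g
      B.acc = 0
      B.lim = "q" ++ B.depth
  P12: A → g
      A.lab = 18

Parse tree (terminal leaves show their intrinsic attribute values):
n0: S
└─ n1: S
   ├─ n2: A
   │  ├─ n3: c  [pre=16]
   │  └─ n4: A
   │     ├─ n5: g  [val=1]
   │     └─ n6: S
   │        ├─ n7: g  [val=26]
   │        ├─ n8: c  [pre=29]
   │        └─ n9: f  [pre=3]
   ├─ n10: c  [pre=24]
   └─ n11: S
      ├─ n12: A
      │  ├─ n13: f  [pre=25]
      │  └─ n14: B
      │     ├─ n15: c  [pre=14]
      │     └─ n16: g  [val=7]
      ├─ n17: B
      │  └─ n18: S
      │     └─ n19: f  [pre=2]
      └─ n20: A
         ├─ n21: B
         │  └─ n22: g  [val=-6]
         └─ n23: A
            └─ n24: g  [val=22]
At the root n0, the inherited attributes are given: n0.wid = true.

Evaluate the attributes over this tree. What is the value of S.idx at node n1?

-9

1. n0.wid = true  [given at root]
2. n1.wid = true  [true]
3. n2.fin = 25  [25]
4. n3.pre = 16  [terminal]
5. n4.fin = -4  [A₀.fin - 29]
6. n5.val = 1  [terminal]
7. n6.wid = true  [g.val > 0]
8. n7.val = 26  [terminal]
9. n8.pre = 29  [terminal]
10. n9.pre = 3  [terminal]
11. n6.idx = 4  [g.val - 22]
12. n6.off = true  [S.wid == true]
13. n4.lab = 2  [A.fin + S.idx + 2]
14. n2.lab = 12  [A₁.lab + 10]
15. n10.pre = 24  [terminal]
16. n11.wid = false  [c.pre > 24]
17. n12.fin = 17  [17]
18. n13.pre = 25  [terminal]
19. n14.depth = "pk"  ["pk"]
20. n15.pre = 14  [terminal]
21. n16.val = 7  [terminal]
22. n14.acc = 26  [c.pre + 12]
23. n14.lim = "nk"  ["nk"]
24. n12.lab = 15  [len(B.lim) + 13]
25. n17.depth = "ry"  ["ry"]
26. n18.wid = false  [false]
27. n19.pre = 2  [terminal]
28. n18.idx = -2  [-2]
29. n18.off = false  [S.wid == true]
30. n17.acc = 12  [S.idx + 14]
31. n17.lim = "mz"  ["mz"]
32. n20.fin = 1  [B.acc + A₀.lab - 26]
33. n21.depth = "yw"  ["yw"]
34. n22.val = -6  [terminal]
35. n21.acc = 0  [0]
36. n21.lim = "qyw"  ["q" ++ B.depth]
37. n23.fin = 11  [len(B.lim) + 8]
38. n24.val = 22  [terminal]
39. n23.lab = 18  [18]
40. n20.lab = -1  [-1]
41. n11.idx = 13  [len(B.lim) + 11]
42. n11.off = true  [not S.wid]
43. n1.idx = -9  [A.lab + S₁.idx - 34]
44. n1.off = true  [S₀.wid and S₁.off]
45. n0.idx = 11  [11]
46. n0.off = false  [S₁.idx > -9]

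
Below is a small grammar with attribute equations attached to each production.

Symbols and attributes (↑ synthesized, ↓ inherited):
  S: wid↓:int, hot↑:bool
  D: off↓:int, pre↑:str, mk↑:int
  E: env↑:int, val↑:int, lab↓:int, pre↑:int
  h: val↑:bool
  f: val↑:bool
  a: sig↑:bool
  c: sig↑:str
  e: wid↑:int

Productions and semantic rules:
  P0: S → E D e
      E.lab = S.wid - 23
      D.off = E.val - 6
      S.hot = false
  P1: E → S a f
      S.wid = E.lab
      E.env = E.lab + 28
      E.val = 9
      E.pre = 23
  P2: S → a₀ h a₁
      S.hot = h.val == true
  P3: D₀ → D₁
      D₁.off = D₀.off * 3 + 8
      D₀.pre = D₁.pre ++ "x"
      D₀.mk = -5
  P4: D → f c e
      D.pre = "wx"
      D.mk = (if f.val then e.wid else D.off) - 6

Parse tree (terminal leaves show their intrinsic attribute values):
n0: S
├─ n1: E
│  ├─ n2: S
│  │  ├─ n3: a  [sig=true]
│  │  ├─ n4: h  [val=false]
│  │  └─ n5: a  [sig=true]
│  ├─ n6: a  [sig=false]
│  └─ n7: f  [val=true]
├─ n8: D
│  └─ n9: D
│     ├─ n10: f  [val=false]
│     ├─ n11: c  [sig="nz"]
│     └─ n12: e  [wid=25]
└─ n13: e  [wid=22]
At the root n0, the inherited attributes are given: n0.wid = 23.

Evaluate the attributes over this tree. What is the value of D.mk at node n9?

11

1. n0.wid = 23  [given at root]
2. n1.lab = 0  [S.wid - 23]
3. n2.wid = 0  [E.lab]
4. n3.sig = true  [terminal]
5. n4.val = false  [terminal]
6. n5.sig = true  [terminal]
7. n2.hot = false  [h.val == true]
8. n6.sig = false  [terminal]
9. n7.val = true  [terminal]
10. n1.env = 28  [E.lab + 28]
11. n1.val = 9  [9]
12. n1.pre = 23  [23]
13. n8.off = 3  [E.val - 6]
14. n9.off = 17  [D₀.off * 3 + 8]
15. n10.val = false  [terminal]
16. n11.sig = "nz"  [terminal]
17. n12.wid = 25  [terminal]
18. n9.pre = "wx"  ["wx"]
19. n9.mk = 11  [(if f.val then e.wid else D.off) - 6]
20. n8.pre = "wxx"  [D₁.pre ++ "x"]
21. n8.mk = -5  [-5]
22. n13.wid = 22  [terminal]
23. n0.hot = false  [false]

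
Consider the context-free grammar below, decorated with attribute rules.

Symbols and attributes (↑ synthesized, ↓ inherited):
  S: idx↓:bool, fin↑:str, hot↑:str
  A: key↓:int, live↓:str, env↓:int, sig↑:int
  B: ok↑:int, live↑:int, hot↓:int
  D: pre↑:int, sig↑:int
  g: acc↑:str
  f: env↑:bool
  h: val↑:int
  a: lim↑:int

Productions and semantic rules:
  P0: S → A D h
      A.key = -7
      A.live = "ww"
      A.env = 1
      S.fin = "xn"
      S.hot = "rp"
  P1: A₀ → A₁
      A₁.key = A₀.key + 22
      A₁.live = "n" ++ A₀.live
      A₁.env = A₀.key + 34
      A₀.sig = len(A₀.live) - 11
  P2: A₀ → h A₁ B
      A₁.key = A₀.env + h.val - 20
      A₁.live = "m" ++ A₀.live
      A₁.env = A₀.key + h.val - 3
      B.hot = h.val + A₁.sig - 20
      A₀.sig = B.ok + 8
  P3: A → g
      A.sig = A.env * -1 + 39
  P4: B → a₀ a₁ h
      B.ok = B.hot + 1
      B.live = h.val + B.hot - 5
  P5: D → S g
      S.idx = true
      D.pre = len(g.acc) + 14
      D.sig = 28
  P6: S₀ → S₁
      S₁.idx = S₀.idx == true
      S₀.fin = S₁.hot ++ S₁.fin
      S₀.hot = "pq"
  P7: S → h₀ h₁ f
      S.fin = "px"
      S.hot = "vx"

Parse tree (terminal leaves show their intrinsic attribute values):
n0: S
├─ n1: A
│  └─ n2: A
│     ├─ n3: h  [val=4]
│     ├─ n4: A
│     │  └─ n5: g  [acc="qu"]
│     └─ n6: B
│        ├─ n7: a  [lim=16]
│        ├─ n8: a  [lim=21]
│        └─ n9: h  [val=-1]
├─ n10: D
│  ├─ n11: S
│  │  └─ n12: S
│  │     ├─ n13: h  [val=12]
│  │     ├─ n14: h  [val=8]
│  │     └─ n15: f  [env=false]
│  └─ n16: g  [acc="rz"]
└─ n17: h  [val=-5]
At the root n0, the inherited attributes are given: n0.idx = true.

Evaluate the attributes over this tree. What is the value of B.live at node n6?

1

1. n0.idx = true  [given at root]
2. n1.key = -7  [-7]
3. n1.live = "ww"  ["ww"]
4. n1.env = 1  [1]
5. n2.key = 15  [A₀.key + 22]
6. n2.live = "nww"  ["n" ++ A₀.live]
7. n2.env = 27  [A₀.key + 34]
8. n3.val = 4  [terminal]
9. n4.key = 11  [A₀.env + h.val - 20]
10. n4.live = "mnww"  ["m" ++ A₀.live]
11. n4.env = 16  [A₀.key + h.val - 3]
12. n5.acc = "qu"  [terminal]
13. n4.sig = 23  [A.env * -1 + 39]
14. n6.hot = 7  [h.val + A₁.sig - 20]
15. n7.lim = 16  [terminal]
16. n8.lim = 21  [terminal]
17. n9.val = -1  [terminal]
18. n6.ok = 8  [B.hot + 1]
19. n6.live = 1  [h.val + B.hot - 5]
20. n2.sig = 16  [B.ok + 8]
21. n1.sig = -9  [len(A₀.live) - 11]
22. n11.idx = true  [true]
23. n12.idx = true  [S₀.idx == true]
24. n13.val = 12  [terminal]
25. n14.val = 8  [terminal]
26. n15.env = false  [terminal]
27. n12.fin = "px"  ["px"]
28. n12.hot = "vx"  ["vx"]
29. n11.fin = "vxpx"  [S₁.hot ++ S₁.fin]
30. n11.hot = "pq"  ["pq"]
31. n16.acc = "rz"  [terminal]
32. n10.pre = 16  [len(g.acc) + 14]
33. n10.sig = 28  [28]
34. n17.val = -5  [terminal]
35. n0.fin = "xn"  ["xn"]
36. n0.hot = "rp"  ["rp"]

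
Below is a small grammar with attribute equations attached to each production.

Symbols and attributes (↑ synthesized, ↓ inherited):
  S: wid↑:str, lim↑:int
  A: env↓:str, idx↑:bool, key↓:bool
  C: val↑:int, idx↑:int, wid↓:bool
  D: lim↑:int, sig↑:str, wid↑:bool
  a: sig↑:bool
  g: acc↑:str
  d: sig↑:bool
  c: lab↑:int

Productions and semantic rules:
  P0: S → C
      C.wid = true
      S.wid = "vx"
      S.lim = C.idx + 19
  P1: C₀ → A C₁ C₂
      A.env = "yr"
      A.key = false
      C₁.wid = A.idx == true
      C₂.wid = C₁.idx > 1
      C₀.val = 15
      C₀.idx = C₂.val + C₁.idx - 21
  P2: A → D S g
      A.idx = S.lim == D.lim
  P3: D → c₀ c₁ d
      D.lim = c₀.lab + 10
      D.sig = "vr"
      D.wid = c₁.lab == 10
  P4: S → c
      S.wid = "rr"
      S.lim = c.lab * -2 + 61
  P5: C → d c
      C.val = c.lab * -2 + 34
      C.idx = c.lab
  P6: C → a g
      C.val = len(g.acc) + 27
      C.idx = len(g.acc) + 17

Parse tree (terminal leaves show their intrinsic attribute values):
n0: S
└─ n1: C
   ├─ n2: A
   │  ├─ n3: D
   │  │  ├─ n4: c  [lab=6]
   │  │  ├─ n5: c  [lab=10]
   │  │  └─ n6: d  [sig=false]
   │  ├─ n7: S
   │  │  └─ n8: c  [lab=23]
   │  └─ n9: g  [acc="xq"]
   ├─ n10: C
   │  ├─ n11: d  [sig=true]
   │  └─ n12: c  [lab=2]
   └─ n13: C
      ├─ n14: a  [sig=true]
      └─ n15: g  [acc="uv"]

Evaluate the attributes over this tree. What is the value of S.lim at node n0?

29

1. n1.wid = true  [true]
2. n2.env = "yr"  ["yr"]
3. n2.key = false  [false]
4. n4.lab = 6  [terminal]
5. n5.lab = 10  [terminal]
6. n6.sig = false  [terminal]
7. n3.lim = 16  [c₀.lab + 10]
8. n3.sig = "vr"  ["vr"]
9. n3.wid = true  [c₁.lab == 10]
10. n8.lab = 23  [terminal]
11. n7.wid = "rr"  ["rr"]
12. n7.lim = 15  [c.lab * -2 + 61]
13. n9.acc = "xq"  [terminal]
14. n2.idx = false  [S.lim == D.lim]
15. n10.wid = false  [A.idx == true]
16. n11.sig = true  [terminal]
17. n12.lab = 2  [terminal]
18. n10.val = 30  [c.lab * -2 + 34]
19. n10.idx = 2  [c.lab]
20. n13.wid = true  [C₁.idx > 1]
21. n14.sig = true  [terminal]
22. n15.acc = "uv"  [terminal]
23. n13.val = 29  [len(g.acc) + 27]
24. n13.idx = 19  [len(g.acc) + 17]
25. n1.val = 15  [15]
26. n1.idx = 10  [C₂.val + C₁.idx - 21]
27. n0.wid = "vx"  ["vx"]
28. n0.lim = 29  [C.idx + 19]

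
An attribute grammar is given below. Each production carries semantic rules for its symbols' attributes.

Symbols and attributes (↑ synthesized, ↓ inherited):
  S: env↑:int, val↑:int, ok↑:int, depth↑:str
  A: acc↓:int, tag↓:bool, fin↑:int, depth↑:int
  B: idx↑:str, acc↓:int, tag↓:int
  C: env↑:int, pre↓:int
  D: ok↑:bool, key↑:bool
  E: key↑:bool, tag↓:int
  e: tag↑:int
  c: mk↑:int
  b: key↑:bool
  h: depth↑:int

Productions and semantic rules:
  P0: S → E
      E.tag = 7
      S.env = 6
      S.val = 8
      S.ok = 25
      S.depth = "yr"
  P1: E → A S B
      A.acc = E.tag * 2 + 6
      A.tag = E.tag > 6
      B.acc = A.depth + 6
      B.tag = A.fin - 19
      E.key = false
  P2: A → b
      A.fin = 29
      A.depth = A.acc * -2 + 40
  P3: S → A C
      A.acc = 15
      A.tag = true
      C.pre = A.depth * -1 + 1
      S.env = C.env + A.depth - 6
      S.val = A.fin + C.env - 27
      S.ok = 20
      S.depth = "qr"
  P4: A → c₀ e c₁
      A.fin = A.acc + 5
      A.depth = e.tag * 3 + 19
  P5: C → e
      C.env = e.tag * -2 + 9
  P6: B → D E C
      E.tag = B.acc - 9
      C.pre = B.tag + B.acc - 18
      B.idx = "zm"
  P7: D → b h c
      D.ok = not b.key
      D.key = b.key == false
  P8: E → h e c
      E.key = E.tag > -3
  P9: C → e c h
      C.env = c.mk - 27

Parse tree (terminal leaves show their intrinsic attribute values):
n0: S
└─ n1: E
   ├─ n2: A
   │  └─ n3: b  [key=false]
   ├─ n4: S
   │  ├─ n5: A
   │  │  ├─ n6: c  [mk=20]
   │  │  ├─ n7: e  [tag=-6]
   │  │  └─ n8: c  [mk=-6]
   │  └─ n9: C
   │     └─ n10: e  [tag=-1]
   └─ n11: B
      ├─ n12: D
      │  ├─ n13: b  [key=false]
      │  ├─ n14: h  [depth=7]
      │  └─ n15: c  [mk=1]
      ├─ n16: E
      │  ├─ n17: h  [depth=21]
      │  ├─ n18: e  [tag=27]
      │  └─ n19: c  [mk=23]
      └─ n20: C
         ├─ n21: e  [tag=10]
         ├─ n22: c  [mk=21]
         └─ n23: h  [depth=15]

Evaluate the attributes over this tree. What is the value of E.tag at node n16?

-3

1. n1.tag = 7  [7]
2. n2.acc = 20  [E.tag * 2 + 6]
3. n2.tag = true  [E.tag > 6]
4. n3.key = false  [terminal]
5. n2.fin = 29  [29]
6. n2.depth = 0  [A.acc * -2 + 40]
7. n5.acc = 15  [15]
8. n5.tag = true  [true]
9. n6.mk = 20  [terminal]
10. n7.tag = -6  [terminal]
11. n8.mk = -6  [terminal]
12. n5.fin = 20  [A.acc + 5]
13. n5.depth = 1  [e.tag * 3 + 19]
14. n9.pre = 0  [A.depth * -1 + 1]
15. n10.tag = -1  [terminal]
16. n9.env = 11  [e.tag * -2 + 9]
17. n4.env = 6  [C.env + A.depth - 6]
18. n4.val = 4  [A.fin + C.env - 27]
19. n4.ok = 20  [20]
20. n4.depth = "qr"  ["qr"]
21. n11.acc = 6  [A.depth + 6]
22. n11.tag = 10  [A.fin - 19]
23. n13.key = false  [terminal]
24. n14.depth = 7  [terminal]
25. n15.mk = 1  [terminal]
26. n12.ok = true  [not b.key]
27. n12.key = true  [b.key == false]
28. n16.tag = -3  [B.acc - 9]
29. n17.depth = 21  [terminal]
30. n18.tag = 27  [terminal]
31. n19.mk = 23  [terminal]
32. n16.key = false  [E.tag > -3]
33. n20.pre = -2  [B.tag + B.acc - 18]
34. n21.tag = 10  [terminal]
35. n22.mk = 21  [terminal]
36. n23.depth = 15  [terminal]
37. n20.env = -6  [c.mk - 27]
38. n11.idx = "zm"  ["zm"]
39. n1.key = false  [false]
40. n0.env = 6  [6]
41. n0.val = 8  [8]
42. n0.ok = 25  [25]
43. n0.depth = "yr"  ["yr"]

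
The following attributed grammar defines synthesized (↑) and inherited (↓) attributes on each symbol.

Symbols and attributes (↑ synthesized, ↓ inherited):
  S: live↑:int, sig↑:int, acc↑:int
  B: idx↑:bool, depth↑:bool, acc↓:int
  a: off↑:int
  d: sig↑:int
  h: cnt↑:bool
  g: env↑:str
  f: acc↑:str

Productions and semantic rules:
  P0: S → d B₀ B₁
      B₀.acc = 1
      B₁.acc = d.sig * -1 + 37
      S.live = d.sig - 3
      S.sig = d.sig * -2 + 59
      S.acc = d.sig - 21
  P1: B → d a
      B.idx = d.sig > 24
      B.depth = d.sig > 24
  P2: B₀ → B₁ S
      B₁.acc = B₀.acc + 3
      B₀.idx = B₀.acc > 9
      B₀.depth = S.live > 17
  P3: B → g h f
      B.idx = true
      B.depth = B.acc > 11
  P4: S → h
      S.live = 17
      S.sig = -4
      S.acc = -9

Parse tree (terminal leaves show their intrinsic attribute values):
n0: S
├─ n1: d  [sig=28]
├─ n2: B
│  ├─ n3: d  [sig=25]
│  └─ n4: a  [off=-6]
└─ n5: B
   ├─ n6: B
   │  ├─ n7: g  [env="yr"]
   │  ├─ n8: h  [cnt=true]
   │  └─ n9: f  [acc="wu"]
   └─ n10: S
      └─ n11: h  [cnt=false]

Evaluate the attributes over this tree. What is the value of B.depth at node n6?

true

1. n1.sig = 28  [terminal]
2. n2.acc = 1  [1]
3. n3.sig = 25  [terminal]
4. n4.off = -6  [terminal]
5. n2.idx = true  [d.sig > 24]
6. n2.depth = true  [d.sig > 24]
7. n5.acc = 9  [d.sig * -1 + 37]
8. n6.acc = 12  [B₀.acc + 3]
9. n7.env = "yr"  [terminal]
10. n8.cnt = true  [terminal]
11. n9.acc = "wu"  [terminal]
12. n6.idx = true  [true]
13. n6.depth = true  [B.acc > 11]
14. n11.cnt = false  [terminal]
15. n10.live = 17  [17]
16. n10.sig = -4  [-4]
17. n10.acc = -9  [-9]
18. n5.idx = false  [B₀.acc > 9]
19. n5.depth = false  [S.live > 17]
20. n0.live = 25  [d.sig - 3]
21. n0.sig = 3  [d.sig * -2 + 59]
22. n0.acc = 7  [d.sig - 21]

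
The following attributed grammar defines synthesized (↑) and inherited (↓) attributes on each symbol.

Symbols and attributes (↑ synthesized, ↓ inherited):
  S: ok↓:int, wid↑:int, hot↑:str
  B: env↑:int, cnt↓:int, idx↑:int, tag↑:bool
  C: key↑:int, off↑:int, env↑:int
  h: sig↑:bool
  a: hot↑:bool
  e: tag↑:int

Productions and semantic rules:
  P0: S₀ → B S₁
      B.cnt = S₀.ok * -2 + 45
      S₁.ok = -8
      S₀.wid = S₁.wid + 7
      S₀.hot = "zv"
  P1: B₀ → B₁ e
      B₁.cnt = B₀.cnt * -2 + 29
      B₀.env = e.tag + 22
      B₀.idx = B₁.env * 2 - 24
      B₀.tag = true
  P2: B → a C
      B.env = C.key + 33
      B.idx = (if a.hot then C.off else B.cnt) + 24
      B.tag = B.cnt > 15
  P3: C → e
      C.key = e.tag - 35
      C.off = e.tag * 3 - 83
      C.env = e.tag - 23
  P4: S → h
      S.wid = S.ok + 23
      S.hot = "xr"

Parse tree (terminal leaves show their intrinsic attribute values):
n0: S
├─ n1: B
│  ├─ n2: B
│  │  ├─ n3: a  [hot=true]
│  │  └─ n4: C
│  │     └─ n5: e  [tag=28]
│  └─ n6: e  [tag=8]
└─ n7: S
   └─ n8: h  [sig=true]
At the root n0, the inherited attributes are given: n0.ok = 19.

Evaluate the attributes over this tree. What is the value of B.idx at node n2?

1. n0.ok = 19  [given at root]
2. n1.cnt = 7  [S₀.ok * -2 + 45]
3. n2.cnt = 15  [B₀.cnt * -2 + 29]
4. n3.hot = true  [terminal]
5. n5.tag = 28  [terminal]
6. n4.key = -7  [e.tag - 35]
7. n4.off = 1  [e.tag * 3 - 83]
8. n4.env = 5  [e.tag - 23]
9. n2.env = 26  [C.key + 33]
10. n2.idx = 25  [(if a.hot then C.off else B.cnt) + 24]
11. n2.tag = false  [B.cnt > 15]
12. n6.tag = 8  [terminal]
13. n1.env = 30  [e.tag + 22]
14. n1.idx = 28  [B₁.env * 2 - 24]
15. n1.tag = true  [true]
16. n7.ok = -8  [-8]
17. n8.sig = true  [terminal]
18. n7.wid = 15  [S.ok + 23]
19. n7.hot = "xr"  ["xr"]
20. n0.wid = 22  [S₁.wid + 7]
21. n0.hot = "zv"  ["zv"]

25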